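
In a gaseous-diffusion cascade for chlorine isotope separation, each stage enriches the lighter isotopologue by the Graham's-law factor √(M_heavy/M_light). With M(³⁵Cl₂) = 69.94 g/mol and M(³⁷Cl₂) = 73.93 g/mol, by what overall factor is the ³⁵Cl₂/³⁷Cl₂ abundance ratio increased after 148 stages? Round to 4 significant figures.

60.68

Overall factor = α^148 with α = √(73.93/69.94), i.e. (73.93/69.94)^(148/2).
= 1.05705^74 = 60.68.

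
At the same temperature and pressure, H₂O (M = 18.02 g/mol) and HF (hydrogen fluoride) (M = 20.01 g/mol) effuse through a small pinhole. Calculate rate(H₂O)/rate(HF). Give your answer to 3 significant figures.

By Graham's law, rate_H₂O/rate_HF = √(M_HF/M_H₂O) = √(20.01/18.02) = √1.110 = 1.05.

1.05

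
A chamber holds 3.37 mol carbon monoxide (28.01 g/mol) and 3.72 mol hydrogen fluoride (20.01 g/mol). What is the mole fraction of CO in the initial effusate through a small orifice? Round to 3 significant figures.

0.434

Effusion rate of each component ∝ n_i/√M_i (partial pressure × 1/√M).
So x_CO in the escaping gas = (n_CO/√M_CO) / Σ(n_i/√M_i)
= (3.37/√28.01) / (3.37/√28.01 + 3.72/√20.01) = 0.6368/(0.6368 + 0.8316) = 0.434.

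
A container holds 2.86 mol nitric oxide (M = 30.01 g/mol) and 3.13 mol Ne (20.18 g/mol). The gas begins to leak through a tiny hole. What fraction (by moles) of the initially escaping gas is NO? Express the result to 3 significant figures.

Rate_i ∝ x_i/√M_i (Graham's law weighted by mole fraction), so the effusate composition follows n_i/√M_i.
So x_NO in the escaping gas = (n_NO/√M_NO) / Σ(n_i/√M_i)
= (2.86/√30.01) / (2.86/√30.01 + 3.13/√20.18) = 0.5221/(0.5221 + 0.6968) = 0.428.

0.428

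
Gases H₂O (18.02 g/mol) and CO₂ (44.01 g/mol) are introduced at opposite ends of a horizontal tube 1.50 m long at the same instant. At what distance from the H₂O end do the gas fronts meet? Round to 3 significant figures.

In equal time, each gas travels a distance ∝ its rate ∝ 1/√M, so d_H₂O/d_CO₂ = √(M_CO₂/M_H₂O) = √(44.01/18.02) = 1.563.
With d_H₂O + d_CO₂ = 1.50 m, d_CO₂ = 1.50/(1 + 1.563) = 0.5853 m.
d_H₂O = 1.50 − 0.5853 = 0.915 m.

0.915 m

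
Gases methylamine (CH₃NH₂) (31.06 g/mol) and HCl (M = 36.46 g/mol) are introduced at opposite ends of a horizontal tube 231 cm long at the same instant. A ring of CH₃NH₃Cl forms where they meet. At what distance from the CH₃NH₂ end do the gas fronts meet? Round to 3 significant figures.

Graham's law gives d_CH₃NH₂/d_HCl = rate_CH₃NH₂/rate_HCl = √(M_HCl/M_CH₃NH₂) = √(36.46/31.06) = 1.083.
With d_CH₃NH₂ + d_HCl = 231 cm, d_HCl = 231/(1 + 1.083) = 110.9 cm.
d_CH₃NH₂ = 231 − 110.9 = 120 cm.

120 cm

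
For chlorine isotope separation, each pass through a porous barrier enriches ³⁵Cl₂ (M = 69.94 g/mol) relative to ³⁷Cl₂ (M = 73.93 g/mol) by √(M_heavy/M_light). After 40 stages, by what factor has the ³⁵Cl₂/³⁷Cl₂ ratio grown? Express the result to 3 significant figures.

3.03

The single-stage factor is √(M_heavy/M_light), so 40 stages give [√(73.93/69.94)]^40 = (73.93/69.94)^(40/2).
= 1.05705^20 = 3.03.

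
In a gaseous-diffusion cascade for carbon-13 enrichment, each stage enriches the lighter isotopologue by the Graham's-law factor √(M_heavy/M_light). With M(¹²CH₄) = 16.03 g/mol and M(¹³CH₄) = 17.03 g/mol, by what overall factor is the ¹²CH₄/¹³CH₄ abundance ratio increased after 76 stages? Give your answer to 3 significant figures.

Each stage multiplies the ratio by α = √(17.03/16.03), so after 76 stages the overall factor is α^76 = (17.03/16.03)^(76/2).
= 1.06238^38 = 9.97.

9.97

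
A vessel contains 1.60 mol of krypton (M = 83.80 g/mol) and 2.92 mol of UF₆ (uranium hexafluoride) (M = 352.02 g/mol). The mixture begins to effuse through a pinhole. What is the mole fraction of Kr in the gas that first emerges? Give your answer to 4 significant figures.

Rate_i ∝ x_i/√M_i (Graham's law weighted by mole fraction), so the effusate composition follows n_i/√M_i.
x_Kr(eff) = (n_Kr/√M_Kr) / (n_Kr/√M_Kr + n_UF₆/√M_UF₆)
= (1.60/√83.80) / (1.60/√83.80 + 2.92/√352.02) = 0.1748/(0.1748 + 0.1556) = 0.5290.

0.5290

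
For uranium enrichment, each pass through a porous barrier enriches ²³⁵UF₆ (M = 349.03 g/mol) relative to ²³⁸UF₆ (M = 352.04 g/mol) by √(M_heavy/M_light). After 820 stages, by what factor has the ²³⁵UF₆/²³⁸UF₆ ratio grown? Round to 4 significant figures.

33.81

After 820 stages the ratio has grown by (√(352.04/349.03))^820 = (352.04/349.03)^(820/2).
= 1.00862^410 = 33.81.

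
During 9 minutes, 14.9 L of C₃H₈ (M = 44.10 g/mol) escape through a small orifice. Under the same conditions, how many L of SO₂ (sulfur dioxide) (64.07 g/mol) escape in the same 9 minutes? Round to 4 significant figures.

Since effusion rate ∝ 1/√M, rate_SO₂/rate_C₃H₈ = √(M_C₃H₈/M_SO₂) = √(44.10/64.07) = √0.6883 = 0.8296.
So the volume for SO₂ is 14.9 × 0.8296 = 12.36 L.

12.36 L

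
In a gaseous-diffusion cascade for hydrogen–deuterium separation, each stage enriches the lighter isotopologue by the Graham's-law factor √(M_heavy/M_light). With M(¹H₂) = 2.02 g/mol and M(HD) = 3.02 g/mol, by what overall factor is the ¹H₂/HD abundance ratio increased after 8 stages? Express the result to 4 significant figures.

4.996

Overall factor = α^8 with α = √(3.02/2.02), i.e. (3.02/2.02)^(8/2).
= 1.49505^4 = 4.996.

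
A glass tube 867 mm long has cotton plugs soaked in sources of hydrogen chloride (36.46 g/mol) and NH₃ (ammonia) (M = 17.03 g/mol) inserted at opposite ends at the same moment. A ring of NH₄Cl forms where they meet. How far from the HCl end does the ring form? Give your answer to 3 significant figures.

Graham's law gives d_HCl/d_NH₃ = rate_HCl/rate_NH₃ = √(M_NH₃/M_HCl) = √(17.03/36.46) = 0.6834.
With d_HCl + d_NH₃ = 867 mm, d_NH₃ = 867/(1 + 0.6834) = 515.0 mm.
d_HCl = 867 − 515.0 = 352 mm.

352 mm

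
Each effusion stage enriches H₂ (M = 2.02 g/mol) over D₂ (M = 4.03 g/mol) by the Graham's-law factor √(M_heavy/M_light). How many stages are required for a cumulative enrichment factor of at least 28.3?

10

Single-stage factor α = √(4.03/2.02), so ln α = ½ ln(1.99505) = 0.3453.
Need α^N ≥ 28.3 ⇒ N ≥ ln(28.3) / ln α = 3.343 / 0.3453 = 9.68.
Minimum whole number of stages: N = 10.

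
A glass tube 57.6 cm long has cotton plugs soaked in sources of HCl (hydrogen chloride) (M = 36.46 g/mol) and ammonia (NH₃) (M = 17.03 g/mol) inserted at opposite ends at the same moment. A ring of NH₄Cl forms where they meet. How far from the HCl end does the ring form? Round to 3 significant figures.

23.4 cm

The fronts meet when d_HCl + d_NH₃ = L with d_HCl/d_NH₃ = √(M_NH₃/M_HCl) (Graham's law). Here √(M_NH₃/M_HCl) = √(17.03/36.46) = 0.6834.
With d_HCl + d_NH₃ = 57.6 cm, d_NH₃ = 57.6/(1 + 0.6834) = 34.22 cm.
d_HCl = 57.6 − 34.22 = 23.4 cm.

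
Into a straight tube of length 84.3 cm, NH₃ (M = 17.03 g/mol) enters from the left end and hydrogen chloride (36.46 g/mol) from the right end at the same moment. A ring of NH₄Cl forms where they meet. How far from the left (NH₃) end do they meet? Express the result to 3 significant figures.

Graham's law gives d_NH₃/d_HCl = rate_NH₃/rate_HCl = √(M_HCl/M_NH₃) = √(36.46/17.03) = 1.463.
With d_NH₃ + d_HCl = 84.3 cm, d_HCl = 84.3/(1 + 1.463) = 34.22 cm.
d_NH₃ = 84.3 − 34.22 = 50.1 cm.

50.1 cm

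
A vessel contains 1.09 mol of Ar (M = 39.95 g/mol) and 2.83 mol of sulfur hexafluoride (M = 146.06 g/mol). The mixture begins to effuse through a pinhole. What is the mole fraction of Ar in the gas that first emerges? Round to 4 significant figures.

The effusion rate of species i is ∝ p_i/√M_i ∝ n_i/√M_i.
So x_Ar in the escaping gas = (n_Ar/√M_Ar) / Σ(n_i/√M_i)
= (1.09/√39.95) / (1.09/√39.95 + 2.83/√146.06) = 0.1725/(0.1725 + 0.2342) = 0.4241.

0.4241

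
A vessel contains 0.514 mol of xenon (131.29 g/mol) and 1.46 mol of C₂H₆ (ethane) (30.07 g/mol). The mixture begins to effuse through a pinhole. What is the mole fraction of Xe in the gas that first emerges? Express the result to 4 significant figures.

The effusion rate of species i is ∝ p_i/√M_i ∝ n_i/√M_i.
x_Xe(eff) = (n_Xe/√M_Xe) / (n_Xe/√M_Xe + n_C₂H₆/√M_C₂H₆)
= (0.514/√131.29) / (0.514/√131.29 + 1.46/√30.07) = 0.04486/(0.04486 + 0.2662) = 0.1442.

0.1442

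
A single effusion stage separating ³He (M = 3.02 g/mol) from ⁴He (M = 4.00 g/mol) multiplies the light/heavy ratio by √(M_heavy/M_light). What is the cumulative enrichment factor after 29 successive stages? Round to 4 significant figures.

58.85

Overall factor = α^29 with α = √(4.00/3.02), i.e. (4.00/3.02)^(29/2).
= 1.32450^(29/2) = 58.85.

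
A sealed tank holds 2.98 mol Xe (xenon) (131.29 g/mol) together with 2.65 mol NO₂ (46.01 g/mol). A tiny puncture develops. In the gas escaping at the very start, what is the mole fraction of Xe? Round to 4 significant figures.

0.3997

The effusion rate of species i is ∝ p_i/√M_i ∝ n_i/√M_i.
x_Xe(eff) = (n_Xe/√M_Xe) / (n_Xe/√M_Xe + n_NO₂/√M_NO₂)
= (2.98/√131.29) / (2.98/√131.29 + 2.65/√46.01) = 0.2601/(0.2601 + 0.3907) = 0.3997.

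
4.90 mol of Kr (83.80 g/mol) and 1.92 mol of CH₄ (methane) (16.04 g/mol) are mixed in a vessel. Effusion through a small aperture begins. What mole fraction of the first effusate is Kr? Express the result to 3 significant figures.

0.528

Each component's effusion rate ∝ (its partial pressure)·(1/√M) ∝ n_i/√M_i.
Mole fraction of Kr in the effusate = (n_Kr/√M_Kr) / (n_Kr/√M_Kr + n_CH₄/√M_CH₄)
= (4.90/√83.80) / (4.90/√83.80 + 1.92/√16.04) = 0.5353/(0.5353 + 0.4794) = 0.528.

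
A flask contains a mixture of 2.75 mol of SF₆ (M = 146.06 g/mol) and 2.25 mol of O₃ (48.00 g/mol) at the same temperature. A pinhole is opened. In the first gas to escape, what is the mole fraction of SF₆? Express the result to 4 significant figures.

Effusion rate of each component ∝ n_i/√M_i (partial pressure × 1/√M).
So x_SF₆ in the escaping gas = (n_SF₆/√M_SF₆) / Σ(n_i/√M_i)
= (2.75/√146.06) / (2.75/√146.06 + 2.25/√48.00) = 0.2275/(0.2275 + 0.3248) = 0.4120.

0.4120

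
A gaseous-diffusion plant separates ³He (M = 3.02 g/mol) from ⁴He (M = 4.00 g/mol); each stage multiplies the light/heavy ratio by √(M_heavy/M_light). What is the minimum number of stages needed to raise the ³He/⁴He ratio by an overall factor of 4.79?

Single-stage factor α = √(4.00/3.02), so ln α = ½ ln(1.32450) = 0.1405.
Need α^N ≥ 4.79 ⇒ N ≥ ln(4.79) / ln α = 1.567 / 0.1405 = 11.15.
So at least 12 stages are needed.

12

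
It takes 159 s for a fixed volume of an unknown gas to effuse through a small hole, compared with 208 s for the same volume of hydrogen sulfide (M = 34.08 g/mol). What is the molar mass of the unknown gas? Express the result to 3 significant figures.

Using Graham's law: t_X/t_H₂S = √(M_X/M_H₂S).
159/208 = 0.7644 = √(M_X/34.08)
M_X = 34.08 × 0.7644² = 34.08 × 0.5843 = 19.9 g/mol

19.9 g/mol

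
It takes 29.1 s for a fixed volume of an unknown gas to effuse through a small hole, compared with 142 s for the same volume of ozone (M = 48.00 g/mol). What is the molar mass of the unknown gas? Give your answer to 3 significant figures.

2.02 g/mol

By Graham's law, t_X/t_O₃ = √(M_X/M_O₃).
29.1/142 = 0.2049 = √(M_X/48.00)
M_X = 48.00 × 0.2049² = 48.00 × 0.04200 = 2.02 g/mol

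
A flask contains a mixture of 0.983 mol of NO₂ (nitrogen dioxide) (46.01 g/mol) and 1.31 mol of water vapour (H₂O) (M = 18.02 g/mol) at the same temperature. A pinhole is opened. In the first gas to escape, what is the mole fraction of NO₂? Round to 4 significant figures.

0.3195

Effusion rate of each component ∝ n_i/√M_i (partial pressure × 1/√M).
x_NO₂(eff) = (n_NO₂/√M_NO₂) / (n_NO₂/√M_NO₂ + n_H₂O/√M_H₂O)
= (0.983/√46.01) / (0.983/√46.01 + 1.31/√18.02) = 0.1449/(0.1449 + 0.3086) = 0.3195.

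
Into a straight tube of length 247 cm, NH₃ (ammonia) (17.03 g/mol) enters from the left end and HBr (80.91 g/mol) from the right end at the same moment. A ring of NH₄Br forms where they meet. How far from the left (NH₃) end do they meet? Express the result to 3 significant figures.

169 cm

Graham's law gives d_NH₃/d_HBr = rate_NH₃/rate_HBr = √(M_HBr/M_NH₃) = √(80.91/17.03) = 2.180.
With d_NH₃ + d_HBr = 247 cm, d_HBr = 247/(1 + 2.180) = 77.68 cm.
d_NH₃ = 247 − 77.68 = 169 cm.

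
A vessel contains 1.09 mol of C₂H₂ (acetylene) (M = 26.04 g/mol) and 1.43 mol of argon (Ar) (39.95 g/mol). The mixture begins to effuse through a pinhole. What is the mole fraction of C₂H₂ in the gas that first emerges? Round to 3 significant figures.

0.486

The effusion rate of species i is ∝ p_i/√M_i ∝ n_i/√M_i.
x_C₂H₂(eff) = (n_C₂H₂/√M_C₂H₂) / (n_C₂H₂/√M_C₂H₂ + n_Ar/√M_Ar)
= (1.09/√26.04) / (1.09/√26.04 + 1.43/√39.95) = 0.2136/(0.2136 + 0.2262) = 0.486.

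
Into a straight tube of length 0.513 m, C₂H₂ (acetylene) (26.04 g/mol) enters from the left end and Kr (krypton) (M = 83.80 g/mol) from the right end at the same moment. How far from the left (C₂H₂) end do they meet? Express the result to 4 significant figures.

0.3294 m

Distances travelled in equal time are proportional to diffusion rates, so d_C₂H₂/d_Kr = √(M_Kr/M_C₂H₂) = √(83.80/26.04) = 1.794.
With d_C₂H₂ + d_Kr = 0.513 m, d_Kr = 0.513/(1 + 1.794) = 0.1836 m.
d_C₂H₂ = 0.513 − 0.1836 = 0.3294 m.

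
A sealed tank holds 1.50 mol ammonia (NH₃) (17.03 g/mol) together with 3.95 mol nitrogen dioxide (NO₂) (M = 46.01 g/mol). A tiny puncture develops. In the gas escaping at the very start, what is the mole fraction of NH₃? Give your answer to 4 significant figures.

0.3843

Rate_i ∝ x_i/√M_i (Graham's law weighted by mole fraction), so the effusate composition follows n_i/√M_i.
So x_NH₃ in the escaping gas = (n_NH₃/√M_NH₃) / Σ(n_i/√M_i)
= (1.50/√17.03) / (1.50/√17.03 + 3.95/√46.01) = 0.3635/(0.3635 + 0.5823) = 0.3843.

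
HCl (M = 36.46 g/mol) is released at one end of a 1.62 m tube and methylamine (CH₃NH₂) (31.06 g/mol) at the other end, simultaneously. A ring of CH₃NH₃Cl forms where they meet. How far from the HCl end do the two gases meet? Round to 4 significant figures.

The fronts meet when d_HCl + d_CH₃NH₂ = L with d_HCl/d_CH₃NH₂ = √(M_CH₃NH₂/M_HCl) (Graham's law). Here √(M_CH₃NH₂/M_HCl) = √(31.06/36.46) = 0.9230.
With d_HCl + d_CH₃NH₂ = 1.62 m, d_CH₃NH₂ = 1.62/(1 + 0.9230) = 0.8424 m.
d_HCl = 1.62 − 0.8424 = 0.7776 m.

0.7776 m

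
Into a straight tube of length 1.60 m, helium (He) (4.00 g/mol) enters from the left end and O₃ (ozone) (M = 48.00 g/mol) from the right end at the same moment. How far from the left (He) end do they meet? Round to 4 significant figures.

Distances travelled in equal time are proportional to diffusion rates, so d_He/d_O₃ = √(M_O₃/M_He) = √(48.00/4.00) = 3.464.
With d_He + d_O₃ = 1.60 m, d_O₃ = 1.60/(1 + 3.464) = 0.3584 m.
d_He = 1.60 − 0.3584 = 1.242 m.

1.242 m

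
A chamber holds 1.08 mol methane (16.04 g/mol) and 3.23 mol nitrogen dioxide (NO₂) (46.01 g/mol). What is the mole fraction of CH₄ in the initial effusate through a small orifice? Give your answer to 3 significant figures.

The effusion rate of species i is ∝ p_i/√M_i ∝ n_i/√M_i.
So x_CH₄ in the escaping gas = (n_CH₄/√M_CH₄) / Σ(n_i/√M_i)
= (1.08/√16.04) / (1.08/√16.04 + 3.23/√46.01) = 0.2697/(0.2697 + 0.4762) = 0.362.

0.362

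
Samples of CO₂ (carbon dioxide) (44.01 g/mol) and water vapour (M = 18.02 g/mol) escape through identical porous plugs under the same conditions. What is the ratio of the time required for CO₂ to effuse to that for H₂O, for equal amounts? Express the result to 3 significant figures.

1.56

From Graham's law, t_CO₂/t_H₂O = √(M_CO₂/M_H₂O) = √(44.01/18.02) = √2.442 = 1.56.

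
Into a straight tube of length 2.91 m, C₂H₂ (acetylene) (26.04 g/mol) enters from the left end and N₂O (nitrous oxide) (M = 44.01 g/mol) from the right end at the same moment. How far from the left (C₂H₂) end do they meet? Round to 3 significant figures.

Graham's law gives d_C₂H₂/d_N₂O = rate_C₂H₂/rate_N₂O = √(M_N₂O/M_C₂H₂) = √(44.01/26.04) = 1.300.
With d_C₂H₂ + d_N₂O = 2.91 m, d_N₂O = 2.91/(1 + 1.300) = 1.265 m.
d_C₂H₂ = 2.91 − 1.265 = 1.64 m.

1.64 m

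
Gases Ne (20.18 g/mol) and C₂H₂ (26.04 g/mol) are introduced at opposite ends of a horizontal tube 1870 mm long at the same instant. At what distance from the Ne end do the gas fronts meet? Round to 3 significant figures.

995 mm

Graham's law gives d_Ne/d_C₂H₂ = rate_Ne/rate_C₂H₂ = √(M_C₂H₂/M_Ne) = √(26.04/20.18) = 1.136.
With d_Ne + d_C₂H₂ = 1870 mm, d_C₂H₂ = 1870/(1 + 1.136) = 875.5 mm.
d_Ne = 1870 − 875.5 = 995 mm.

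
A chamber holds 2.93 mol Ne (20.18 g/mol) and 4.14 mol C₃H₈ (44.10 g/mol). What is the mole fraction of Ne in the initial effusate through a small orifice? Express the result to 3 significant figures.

Each component's effusion rate ∝ (its partial pressure)·(1/√M) ∝ n_i/√M_i.
Mole fraction of Ne in the effusate = (n_Ne/√M_Ne) / (n_Ne/√M_Ne + n_C₃H₈/√M_C₃H₈)
= (2.93/√20.18) / (2.93/√20.18 + 4.14/√44.10) = 0.6522/(0.6522 + 0.6234) = 0.511.

0.511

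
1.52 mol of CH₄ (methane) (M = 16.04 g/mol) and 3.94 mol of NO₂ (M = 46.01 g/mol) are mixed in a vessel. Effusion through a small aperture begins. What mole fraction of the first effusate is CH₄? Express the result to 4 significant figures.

Rate_i ∝ x_i/√M_i (Graham's law weighted by mole fraction), so the effusate composition follows n_i/√M_i.
x_CH₄(eff) = (n_CH₄/√M_CH₄) / (n_CH₄/√M_CH₄ + n_NO₂/√M_NO₂)
= (1.52/√16.04) / (1.52/√16.04 + 3.94/√46.01) = 0.3795/(0.3795 + 0.5809) = 0.3952.

0.3952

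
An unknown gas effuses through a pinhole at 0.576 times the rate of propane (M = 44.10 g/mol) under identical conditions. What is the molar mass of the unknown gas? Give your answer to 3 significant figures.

Graham's law gives rate_X/rate_C₃H₈ = √(M_C₃H₈/M_X).
0.576 = √(44.10/M_X)
M_X = 44.10 / 0.576² = 44.10 / 0.3318 = 133 g/mol

133 g/mol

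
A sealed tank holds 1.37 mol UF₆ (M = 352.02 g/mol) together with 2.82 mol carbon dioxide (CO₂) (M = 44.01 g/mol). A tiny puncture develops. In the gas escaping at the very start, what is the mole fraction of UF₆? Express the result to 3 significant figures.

Effusion rate of each component ∝ n_i/√M_i (partial pressure × 1/√M).
So x_UF₆ in the escaping gas = (n_UF₆/√M_UF₆) / Σ(n_i/√M_i)
= (1.37/√352.02) / (1.37/√352.02 + 2.82/√44.01) = 0.07302/(0.07302 + 0.4251) = 0.147.

0.147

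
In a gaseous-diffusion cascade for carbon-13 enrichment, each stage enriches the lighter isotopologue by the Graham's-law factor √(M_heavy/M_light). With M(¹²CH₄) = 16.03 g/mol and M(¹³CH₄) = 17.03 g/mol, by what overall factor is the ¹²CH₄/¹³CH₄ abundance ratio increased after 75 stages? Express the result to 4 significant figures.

9.673

The single-stage factor is √(M_heavy/M_light), so 75 stages give [√(17.03/16.03)]^75 = (17.03/16.03)^(75/2).
= 1.06238^(75/2) = 9.673.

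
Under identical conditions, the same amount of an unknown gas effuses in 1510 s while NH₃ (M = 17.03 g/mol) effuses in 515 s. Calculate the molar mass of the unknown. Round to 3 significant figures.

146 g/mol

Graham's law gives t_X/t_NH₃ = √(M_X/M_NH₃).
1510/515 = 2.932 = √(M_X/17.03)
M_X = 17.03 × 2.932² = 17.03 × 8.597 = 146 g/mol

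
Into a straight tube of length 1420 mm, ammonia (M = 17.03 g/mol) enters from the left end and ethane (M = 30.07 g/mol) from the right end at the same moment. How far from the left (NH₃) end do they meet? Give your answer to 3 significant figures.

810 mm

The fronts meet when d_NH₃ + d_C₂H₆ = L with d_NH₃/d_C₂H₆ = √(M_C₂H₆/M_NH₃) (Graham's law). Here √(M_C₂H₆/M_NH₃) = √(30.07/17.03) = 1.329.
With d_NH₃ + d_C₂H₆ = 1420 mm, d_C₂H₆ = 1420/(1 + 1.329) = 609.8 mm.
d_NH₃ = 1420 − 609.8 = 810 mm.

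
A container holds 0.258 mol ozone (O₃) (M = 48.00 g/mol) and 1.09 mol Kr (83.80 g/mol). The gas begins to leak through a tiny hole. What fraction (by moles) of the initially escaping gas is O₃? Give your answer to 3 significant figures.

Each component's effusion rate ∝ (its partial pressure)·(1/√M) ∝ n_i/√M_i.
x_O₃(eff) = (n_O₃/√M_O₃) / (n_O₃/√M_O₃ + n_Kr/√M_Kr)
= (0.258/√48.00) / (0.258/√48.00 + 1.09/√83.80) = 0.03724/(0.03724 + 0.1191) = 0.238.

0.238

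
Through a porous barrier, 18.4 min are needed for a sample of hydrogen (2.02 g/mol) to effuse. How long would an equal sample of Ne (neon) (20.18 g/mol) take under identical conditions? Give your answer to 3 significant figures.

Using Graham's law: t_Ne/t_H₂ = √(M_Ne/M_H₂) = √(20.18/2.02) = √9.990 = 3.161.
So the time for Ne is 18.4 × 3.161 = 58.2 min.

58.2 min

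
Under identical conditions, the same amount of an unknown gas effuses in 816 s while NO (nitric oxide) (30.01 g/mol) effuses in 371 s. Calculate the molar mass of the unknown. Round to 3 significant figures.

145 g/mol

Using Graham's law: t_X/t_NO = √(M_X/M_NO).
816/371 = 2.199 = √(M_X/30.01)
M_X = 30.01 × 2.199² = 30.01 × 4.838 = 145 g/mol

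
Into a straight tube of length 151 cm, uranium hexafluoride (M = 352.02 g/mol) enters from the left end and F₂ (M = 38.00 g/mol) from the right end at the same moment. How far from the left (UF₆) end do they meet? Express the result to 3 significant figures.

37.3 cm

The fronts meet when d_UF₆ + d_F₂ = L with d_UF₆/d_F₂ = √(M_F₂/M_UF₆) (Graham's law). Here √(M_F₂/M_UF₆) = √(38.00/352.02) = 0.3286.
With d_UF₆ + d_F₂ = 151 cm, d_F₂ = 151/(1 + 0.3286) = 113.7 cm.
d_UF₆ = 151 − 113.7 = 37.3 cm.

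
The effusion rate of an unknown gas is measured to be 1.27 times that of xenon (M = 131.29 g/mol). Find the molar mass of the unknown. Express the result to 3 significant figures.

81.4 g/mol

Graham's law gives rate_X/rate_Xe = √(M_Xe/M_X).
1.27 = √(131.29/M_X)
M_X = 131.29 / 1.27² = 131.29 / 1.613 = 81.4 g/mol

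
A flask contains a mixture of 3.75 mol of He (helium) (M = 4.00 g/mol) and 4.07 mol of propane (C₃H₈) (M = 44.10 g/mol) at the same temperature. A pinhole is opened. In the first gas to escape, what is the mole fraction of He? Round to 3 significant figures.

0.754

Rate_i ∝ x_i/√M_i (Graham's law weighted by mole fraction), so the effusate composition follows n_i/√M_i.
x_He(eff) = (n_He/√M_He) / (n_He/√M_He + n_C₃H₈/√M_C₃H₈)
= (3.75/√4.00) / (3.75/√4.00 + 4.07/√44.10) = 1.875/(1.875 + 0.6129) = 0.754.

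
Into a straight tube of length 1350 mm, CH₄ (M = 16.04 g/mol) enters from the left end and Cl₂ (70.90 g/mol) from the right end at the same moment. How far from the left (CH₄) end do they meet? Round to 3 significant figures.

915 mm

The fronts meet when d_CH₄ + d_Cl₂ = L with d_CH₄/d_Cl₂ = √(M_Cl₂/M_CH₄) (Graham's law). Here √(M_Cl₂/M_CH₄) = √(70.90/16.04) = 2.102.
With d_CH₄ + d_Cl₂ = 1350 mm, d_Cl₂ = 1350/(1 + 2.102) = 435.1 mm.
d_CH₄ = 1350 − 435.1 = 915 mm.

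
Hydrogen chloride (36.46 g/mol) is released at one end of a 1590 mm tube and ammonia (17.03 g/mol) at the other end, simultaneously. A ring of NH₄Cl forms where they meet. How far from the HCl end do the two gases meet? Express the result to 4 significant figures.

In equal time, each gas travels a distance ∝ its rate ∝ 1/√M, so d_HCl/d_NH₃ = √(M_NH₃/M_HCl) = √(17.03/36.46) = 0.6834.
With d_HCl + d_NH₃ = 1590 mm, d_NH₃ = 1590/(1 + 0.6834) = 944.5 mm.
d_HCl = 1590 − 944.5 = 645.5 mm.

645.5 mm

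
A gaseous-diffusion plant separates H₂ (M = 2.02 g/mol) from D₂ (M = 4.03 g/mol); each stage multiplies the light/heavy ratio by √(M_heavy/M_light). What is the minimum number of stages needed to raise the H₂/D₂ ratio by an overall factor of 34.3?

11

Per stage α = (4.03/2.02)^(1/2) = 1.99505^0.5, giving ln α = 0.3453.
Need α^N ≥ 34.3 ⇒ N ≥ ln(34.3) / ln α = 3.535 / 0.3453 = 10.24.
Rounding up, N = 11 stages.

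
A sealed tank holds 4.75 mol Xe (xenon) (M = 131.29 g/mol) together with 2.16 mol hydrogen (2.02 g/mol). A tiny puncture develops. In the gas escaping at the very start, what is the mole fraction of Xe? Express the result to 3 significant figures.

0.214

Each component's effusion rate ∝ (its partial pressure)·(1/√M) ∝ n_i/√M_i.
Mole fraction of Xe in the effusate = (n_Xe/√M_Xe) / (n_Xe/√M_Xe + n_H₂/√M_H₂)
= (4.75/√131.29) / (4.75/√131.29 + 2.16/√2.02) = 0.4146/(0.4146 + 1.520) = 0.214.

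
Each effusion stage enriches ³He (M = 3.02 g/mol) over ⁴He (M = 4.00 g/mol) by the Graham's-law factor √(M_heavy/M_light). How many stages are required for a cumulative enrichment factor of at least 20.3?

22

With α = √(4.00/3.02) per stage, ln α = ½ ln(1.32450) = 0.1405.
Need α^N ≥ 20.3 ⇒ N ≥ ln(20.3) / ln α = 3.011 / 0.1405 = 21.43.
Rounding up, N = 22 stages.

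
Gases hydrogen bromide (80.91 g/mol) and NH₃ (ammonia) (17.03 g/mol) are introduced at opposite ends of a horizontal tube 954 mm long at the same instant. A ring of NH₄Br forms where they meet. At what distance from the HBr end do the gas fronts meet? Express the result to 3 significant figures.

300 mm

Graham's law gives d_HBr/d_NH₃ = rate_HBr/rate_NH₃ = √(M_NH₃/M_HBr) = √(17.03/80.91) = 0.4588.
With d_HBr + d_NH₃ = 954 mm, d_NH₃ = 954/(1 + 0.4588) = 654.0 mm.
d_HBr = 954 − 654.0 = 300 mm.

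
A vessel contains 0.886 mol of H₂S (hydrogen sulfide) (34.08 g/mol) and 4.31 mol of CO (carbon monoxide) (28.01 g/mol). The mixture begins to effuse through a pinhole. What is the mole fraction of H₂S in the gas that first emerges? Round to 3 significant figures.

Each component's effusion rate ∝ (its partial pressure)·(1/√M) ∝ n_i/√M_i.
Mole fraction of H₂S in the effusate = (n_H₂S/√M_H₂S) / (n_H₂S/√M_H₂S + n_CO/√M_CO)
= (0.886/√34.08) / (0.886/√34.08 + 4.31/√28.01) = 0.1518/(0.1518 + 0.8144) = 0.157.

0.157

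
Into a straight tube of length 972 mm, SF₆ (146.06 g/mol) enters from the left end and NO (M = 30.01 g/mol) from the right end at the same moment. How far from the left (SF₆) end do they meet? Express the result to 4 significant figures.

303.2 mm

Graham's law gives d_SF₆/d_NO = rate_SF₆/rate_NO = √(M_NO/M_SF₆) = √(30.01/146.06) = 0.4533.
With d_SF₆ + d_NO = 972 mm, d_NO = 972/(1 + 0.4533) = 668.8 mm.
d_SF₆ = 972 − 668.8 = 303.2 mm.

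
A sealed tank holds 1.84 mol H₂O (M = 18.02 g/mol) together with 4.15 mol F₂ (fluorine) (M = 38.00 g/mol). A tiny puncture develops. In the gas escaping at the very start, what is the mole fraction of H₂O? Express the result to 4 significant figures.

0.3917

Effusion rate of each component ∝ n_i/√M_i (partial pressure × 1/√M).
So x_H₂O in the escaping gas = (n_H₂O/√M_H₂O) / Σ(n_i/√M_i)
= (1.84/√18.02) / (1.84/√18.02 + 4.15/√38.00) = 0.4335/(0.4335 + 0.6732) = 0.3917.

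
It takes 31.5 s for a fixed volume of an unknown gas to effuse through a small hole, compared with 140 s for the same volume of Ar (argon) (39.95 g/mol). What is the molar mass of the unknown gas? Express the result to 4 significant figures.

2.022 g/mol

Graham's law gives t_X/t_Ar = √(M_X/M_Ar).
31.5/140 = 0.2250 = √(M_X/39.95)
M_X = 39.95 × 0.2250² = 39.95 × 0.05063 = 2.022 g/mol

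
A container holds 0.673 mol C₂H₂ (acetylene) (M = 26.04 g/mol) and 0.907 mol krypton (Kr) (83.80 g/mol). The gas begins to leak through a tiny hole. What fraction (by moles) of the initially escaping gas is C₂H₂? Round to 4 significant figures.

0.5710

Rate_i ∝ x_i/√M_i (Graham's law weighted by mole fraction), so the effusate composition follows n_i/√M_i.
x_C₂H₂(eff) = (n_C₂H₂/√M_C₂H₂) / (n_C₂H₂/√M_C₂H₂ + n_Kr/√M_Kr)
= (0.673/√26.04) / (0.673/√26.04 + 0.907/√83.80) = 0.1319/(0.1319 + 0.09908) = 0.5710.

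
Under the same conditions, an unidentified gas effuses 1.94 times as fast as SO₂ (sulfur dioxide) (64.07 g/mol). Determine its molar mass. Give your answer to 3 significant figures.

17.0 g/mol

By Graham's law, rate_X/rate_SO₂ = √(M_SO₂/M_X).
1.94 = √(64.07/M_X)
M_X = 64.07 / 1.94² = 64.07 / 3.764 = 17.0 g/mol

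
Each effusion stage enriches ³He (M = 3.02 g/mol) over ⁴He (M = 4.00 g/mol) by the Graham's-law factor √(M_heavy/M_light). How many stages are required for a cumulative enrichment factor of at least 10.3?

With α = √(4.00/3.02) per stage, ln α = ½ ln(1.32450) = 0.1405.
Need α^N ≥ 10.3 ⇒ N ≥ ln(10.3) / ln α = 2.332 / 0.1405 = 16.60.
Minimum whole number of stages: N = 17.

17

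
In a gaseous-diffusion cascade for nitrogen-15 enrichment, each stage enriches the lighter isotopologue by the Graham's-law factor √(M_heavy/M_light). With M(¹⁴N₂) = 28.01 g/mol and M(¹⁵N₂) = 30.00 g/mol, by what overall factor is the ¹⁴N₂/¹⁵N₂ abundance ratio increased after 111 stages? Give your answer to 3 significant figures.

Each stage multiplies the ratio by α = √(30.00/28.01), so after 111 stages the overall factor is α^111 = (30.00/28.01)^(111/2).
= 1.07105^(111/2) = 45.1.

45.1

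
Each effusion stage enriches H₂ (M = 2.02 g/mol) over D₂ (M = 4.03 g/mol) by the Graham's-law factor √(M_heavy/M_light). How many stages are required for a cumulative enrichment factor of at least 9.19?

7

With α = √(4.03/2.02) per stage, ln α = ½ ln(1.99505) = 0.3453.
Need α^N ≥ 9.19 ⇒ N ≥ ln(9.19) / ln α = 2.218 / 0.3453 = 6.42.
Rounding up, N = 7 stages.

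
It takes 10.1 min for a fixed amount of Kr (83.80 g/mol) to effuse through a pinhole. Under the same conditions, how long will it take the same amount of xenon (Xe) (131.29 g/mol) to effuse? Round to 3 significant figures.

12.6 min

Using Graham's law: t_Xe/t_Kr = √(M_Xe/M_Kr) = √(131.29/83.80) = √1.567 = 1.252.
So the time for Xe is 10.1 × 1.252 = 12.6 min.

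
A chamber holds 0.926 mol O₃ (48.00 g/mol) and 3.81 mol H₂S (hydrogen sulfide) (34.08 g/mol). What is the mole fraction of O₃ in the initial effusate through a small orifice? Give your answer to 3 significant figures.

0.170

The effusion rate of species i is ∝ p_i/√M_i ∝ n_i/√M_i.
Mole fraction of O₃ in the effusate = (n_O₃/√M_O₃) / (n_O₃/√M_O₃ + n_H₂S/√M_H₂S)
= (0.926/√48.00) / (0.926/√48.00 + 3.81/√34.08) = 0.1337/(0.1337 + 0.6526) = 0.170.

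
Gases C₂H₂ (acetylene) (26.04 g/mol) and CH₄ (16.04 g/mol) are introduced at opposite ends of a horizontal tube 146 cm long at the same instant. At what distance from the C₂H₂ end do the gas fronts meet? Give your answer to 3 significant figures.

64.2 cm

Distances travelled in equal time are proportional to diffusion rates, so d_C₂H₂/d_CH₄ = √(M_CH₄/M_C₂H₂) = √(16.04/26.04) = 0.7848.
With d_C₂H₂ + d_CH₄ = 146 cm, d_CH₄ = 146/(1 + 0.7848) = 81.80 cm.
d_C₂H₂ = 146 − 81.80 = 64.2 cm.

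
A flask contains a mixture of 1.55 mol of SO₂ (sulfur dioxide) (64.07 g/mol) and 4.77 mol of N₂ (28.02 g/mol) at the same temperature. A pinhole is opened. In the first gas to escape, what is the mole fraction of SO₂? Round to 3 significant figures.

0.177

Each component's effusion rate ∝ (its partial pressure)·(1/√M) ∝ n_i/√M_i.
Mole fraction of SO₂ in the effusate = (n_SO₂/√M_SO₂) / (n_SO₂/√M_SO₂ + n_N₂/√M_N₂)
= (1.55/√64.07) / (1.55/√64.07 + 4.77/√28.02) = 0.1936/(0.1936 + 0.9011) = 0.177.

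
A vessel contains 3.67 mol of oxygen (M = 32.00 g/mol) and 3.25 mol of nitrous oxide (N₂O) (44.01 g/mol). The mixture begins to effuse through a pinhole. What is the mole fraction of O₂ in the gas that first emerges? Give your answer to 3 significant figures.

Rate_i ∝ x_i/√M_i (Graham's law weighted by mole fraction), so the effusate composition follows n_i/√M_i.
x_O₂(eff) = (n_O₂/√M_O₂) / (n_O₂/√M_O₂ + n_N₂O/√M_N₂O)
= (3.67/√32.00) / (3.67/√32.00 + 3.25/√44.01) = 0.6488/(0.6488 + 0.4899) = 0.570.

0.570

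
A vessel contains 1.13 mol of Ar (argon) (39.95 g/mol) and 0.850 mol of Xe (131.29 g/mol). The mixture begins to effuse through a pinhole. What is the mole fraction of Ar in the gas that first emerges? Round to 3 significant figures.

0.707

The effusion rate of species i is ∝ p_i/√M_i ∝ n_i/√M_i.
Mole fraction of Ar in the effusate = (n_Ar/√M_Ar) / (n_Ar/√M_Ar + n_Xe/√M_Xe)
= (1.13/√39.95) / (1.13/√39.95 + 0.850/√131.29) = 0.1788/(0.1788 + 0.07418) = 0.707.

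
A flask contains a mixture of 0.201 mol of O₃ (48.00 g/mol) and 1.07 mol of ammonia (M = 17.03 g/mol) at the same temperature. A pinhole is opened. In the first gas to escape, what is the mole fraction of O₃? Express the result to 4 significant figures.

Rate_i ∝ x_i/√M_i (Graham's law weighted by mole fraction), so the effusate composition follows n_i/√M_i.
Mole fraction of O₃ in the effusate = (n_O₃/√M_O₃) / (n_O₃/√M_O₃ + n_NH₃/√M_NH₃)
= (0.201/√48.00) / (0.201/√48.00 + 1.07/√17.03) = 0.02901/(0.02901 + 0.2593) = 0.1006.

0.1006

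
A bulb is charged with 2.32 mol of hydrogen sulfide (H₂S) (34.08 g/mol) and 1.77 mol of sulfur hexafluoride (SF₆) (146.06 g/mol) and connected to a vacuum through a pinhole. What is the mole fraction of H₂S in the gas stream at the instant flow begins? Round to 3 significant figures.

Each component's effusion rate ∝ (its partial pressure)·(1/√M) ∝ n_i/√M_i.
So x_H₂S in the escaping gas = (n_H₂S/√M_H₂S) / Σ(n_i/√M_i)
= (2.32/√34.08) / (2.32/√34.08 + 1.77/√146.06) = 0.3974/(0.3974 + 0.1465) = 0.731.

0.731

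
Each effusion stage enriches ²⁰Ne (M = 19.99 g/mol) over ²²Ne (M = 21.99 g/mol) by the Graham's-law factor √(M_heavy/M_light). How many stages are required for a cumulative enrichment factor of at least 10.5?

50

With α = √(21.99/19.99) per stage, ln α = ½ ln(1.10005) = 0.04768.
Need α^N ≥ 10.5 ⇒ N ≥ ln(10.5) / ln α = 2.351 / 0.04768 = 49.32.
Minimum whole number of stages: N = 50.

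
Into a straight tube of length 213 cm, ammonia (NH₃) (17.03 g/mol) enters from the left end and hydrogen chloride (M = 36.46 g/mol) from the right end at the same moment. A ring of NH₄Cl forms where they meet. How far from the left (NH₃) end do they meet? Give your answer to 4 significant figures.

126.5 cm

Distances travelled in equal time are proportional to diffusion rates, so d_NH₃/d_HCl = √(M_HCl/M_NH₃) = √(36.46/17.03) = 1.463.
With d_NH₃ + d_HCl = 213 cm, d_HCl = 213/(1 + 1.463) = 86.47 cm.
d_NH₃ = 213 − 86.47 = 126.5 cm.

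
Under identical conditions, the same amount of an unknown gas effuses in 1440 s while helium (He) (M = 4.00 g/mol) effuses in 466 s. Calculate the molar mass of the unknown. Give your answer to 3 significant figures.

From Graham's law, t_X/t_He = √(M_X/M_He).
1440/466 = 3.090 = √(M_X/4.00)
M_X = 4.00 × 3.090² = 4.00 × 9.549 = 38.2 g/mol

38.2 g/mol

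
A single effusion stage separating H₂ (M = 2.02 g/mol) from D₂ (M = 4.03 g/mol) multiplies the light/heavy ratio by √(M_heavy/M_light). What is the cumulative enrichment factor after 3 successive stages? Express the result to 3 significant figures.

After 3 stages the ratio has grown by (√(4.03/2.02))^3 = (4.03/2.02)^(3/2).
= 1.99505^(3/2) = 2.82.

2.82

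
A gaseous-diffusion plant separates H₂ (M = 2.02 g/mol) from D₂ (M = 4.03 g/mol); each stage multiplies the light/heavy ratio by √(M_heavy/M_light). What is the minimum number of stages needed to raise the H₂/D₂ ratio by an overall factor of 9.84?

Single-stage factor α = √(4.03/2.02), so ln α = ½ ln(1.99505) = 0.3453.
Need α^N ≥ 9.84 ⇒ N ≥ ln(9.84) / ln α = 2.286 / 0.3453 = 6.62.
So at least 7 stages are needed.

7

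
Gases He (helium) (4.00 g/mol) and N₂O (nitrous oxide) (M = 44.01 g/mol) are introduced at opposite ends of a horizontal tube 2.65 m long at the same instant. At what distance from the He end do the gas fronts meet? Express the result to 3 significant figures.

2.04 m

In equal time, each gas travels a distance ∝ its rate ∝ 1/√M, so d_He/d_N₂O = √(M_N₂O/M_He) = √(44.01/4.00) = 3.317.
With d_He + d_N₂O = 2.65 m, d_N₂O = 2.65/(1 + 3.317) = 0.6139 m.
d_He = 2.65 − 0.6139 = 2.04 m.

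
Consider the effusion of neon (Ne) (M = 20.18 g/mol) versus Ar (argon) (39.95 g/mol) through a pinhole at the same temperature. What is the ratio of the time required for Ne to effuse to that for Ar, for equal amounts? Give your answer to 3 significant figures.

Graham's law gives t_Ne/t_Ar = √(M_Ne/M_Ar) = √(20.18/39.95) = √0.5051 = 0.711.

0.711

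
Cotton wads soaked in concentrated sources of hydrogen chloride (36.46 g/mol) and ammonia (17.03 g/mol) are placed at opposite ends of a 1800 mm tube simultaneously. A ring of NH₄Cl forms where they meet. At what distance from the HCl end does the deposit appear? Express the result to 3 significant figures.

Distances travelled in equal time are proportional to diffusion rates, so d_HCl/d_NH₃ = √(M_NH₃/M_HCl) = √(17.03/36.46) = 0.6834.
With d_HCl + d_NH₃ = 1800 mm, d_NH₃ = 1800/(1 + 0.6834) = 1069 mm.
d_HCl = 1800 − 1069 = 731 mm.

731 mm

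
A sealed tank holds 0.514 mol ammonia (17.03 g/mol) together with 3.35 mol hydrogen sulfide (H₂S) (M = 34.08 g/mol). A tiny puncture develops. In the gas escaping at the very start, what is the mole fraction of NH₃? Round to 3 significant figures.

Effusion rate of each component ∝ n_i/√M_i (partial pressure × 1/√M).
So x_NH₃ in the escaping gas = (n_NH₃/√M_NH₃) / Σ(n_i/√M_i)
= (0.514/√17.03) / (0.514/√17.03 + 3.35/√34.08) = 0.1246/(0.1246 + 0.5738) = 0.178.

0.178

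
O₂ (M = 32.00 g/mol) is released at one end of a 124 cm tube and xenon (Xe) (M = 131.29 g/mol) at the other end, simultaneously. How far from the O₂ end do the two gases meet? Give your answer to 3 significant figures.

83.0 cm

The fronts meet when d_O₂ + d_Xe = L with d_O₂/d_Xe = √(M_Xe/M_O₂) (Graham's law). Here √(M_Xe/M_O₂) = √(131.29/32.00) = 2.026.
With d_O₂ + d_Xe = 124 cm, d_Xe = 124/(1 + 2.026) = 40.98 cm.
d_O₂ = 124 − 40.98 = 83.0 cm.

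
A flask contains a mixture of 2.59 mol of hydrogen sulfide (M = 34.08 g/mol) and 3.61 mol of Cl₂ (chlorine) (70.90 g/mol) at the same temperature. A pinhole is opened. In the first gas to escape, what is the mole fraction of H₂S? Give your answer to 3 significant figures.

Effusion rate of each component ∝ n_i/√M_i (partial pressure × 1/√M).
Mole fraction of H₂S in the effusate = (n_H₂S/√M_H₂S) / (n_H₂S/√M_H₂S + n_Cl₂/√M_Cl₂)
= (2.59/√34.08) / (2.59/√34.08 + 3.61/√70.90) = 0.4437/(0.4437 + 0.4287) = 0.509.

0.509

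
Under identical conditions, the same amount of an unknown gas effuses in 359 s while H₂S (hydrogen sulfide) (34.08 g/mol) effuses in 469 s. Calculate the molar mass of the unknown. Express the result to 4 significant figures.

Using Graham's law: t_X/t_H₂S = √(M_X/M_H₂S).
359/469 = 0.7655 = √(M_X/34.08)
M_X = 34.08 × 0.7655² = 34.08 × 0.5859 = 19.97 g/mol

19.97 g/mol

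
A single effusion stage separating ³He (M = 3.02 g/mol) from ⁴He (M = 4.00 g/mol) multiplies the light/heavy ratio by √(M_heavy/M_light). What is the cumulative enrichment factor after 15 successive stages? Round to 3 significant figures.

8.23

Overall factor = α^15 with α = √(4.00/3.02), i.e. (4.00/3.02)^(15/2).
= 1.32450^(15/2) = 8.23.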